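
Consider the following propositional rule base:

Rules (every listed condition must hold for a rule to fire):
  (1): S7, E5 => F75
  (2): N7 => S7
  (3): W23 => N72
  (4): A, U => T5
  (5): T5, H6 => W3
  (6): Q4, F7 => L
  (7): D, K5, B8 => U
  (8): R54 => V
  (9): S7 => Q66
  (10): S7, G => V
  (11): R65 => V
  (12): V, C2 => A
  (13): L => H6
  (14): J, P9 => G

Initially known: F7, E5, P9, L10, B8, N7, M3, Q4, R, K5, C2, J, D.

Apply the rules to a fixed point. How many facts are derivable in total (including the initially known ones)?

24

Round 1 fires (2), (6), (7), (14), giving S7, L, U, G.
Round 2 fires (1), (9), (10), (13), giving F75, Q66, V, H6.
Round 3 fires (12), giving A.
Round 4 fires (4), giving T5.
Round 5 fires (5), giving W3.
Closure: {A, B8, C2, D, E5, F7, F75, G, H6, J, K5, L, L10, M3, N7, P9, Q4, Q66, R, S7, T5, U, V, W3} — 24 facts.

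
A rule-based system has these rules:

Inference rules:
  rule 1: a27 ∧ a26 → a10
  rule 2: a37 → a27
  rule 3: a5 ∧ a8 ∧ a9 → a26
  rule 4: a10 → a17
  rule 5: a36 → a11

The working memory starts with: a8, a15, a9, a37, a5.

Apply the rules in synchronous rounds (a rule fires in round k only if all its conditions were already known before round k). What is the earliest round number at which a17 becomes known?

3

Round 1 fires rule 2, rule 3, giving a27, a26.
Round 2 fires rule 1, giving a10.
Round 3 fires rule 4, giving a17.
a17 first appears in round 3.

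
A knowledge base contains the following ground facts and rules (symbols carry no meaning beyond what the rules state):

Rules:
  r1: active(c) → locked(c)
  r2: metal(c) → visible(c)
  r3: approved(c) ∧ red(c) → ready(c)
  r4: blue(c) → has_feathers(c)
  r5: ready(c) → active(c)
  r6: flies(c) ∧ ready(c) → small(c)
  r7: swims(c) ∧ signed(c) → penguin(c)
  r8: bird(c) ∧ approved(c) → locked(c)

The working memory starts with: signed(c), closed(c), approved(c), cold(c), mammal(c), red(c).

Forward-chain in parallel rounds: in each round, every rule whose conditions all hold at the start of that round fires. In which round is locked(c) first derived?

3

Round 1 fires r3, giving ready(c).
Round 2 fires r5, giving active(c).
Round 3 fires r1, giving locked(c).
locked(c) first appears in round 3.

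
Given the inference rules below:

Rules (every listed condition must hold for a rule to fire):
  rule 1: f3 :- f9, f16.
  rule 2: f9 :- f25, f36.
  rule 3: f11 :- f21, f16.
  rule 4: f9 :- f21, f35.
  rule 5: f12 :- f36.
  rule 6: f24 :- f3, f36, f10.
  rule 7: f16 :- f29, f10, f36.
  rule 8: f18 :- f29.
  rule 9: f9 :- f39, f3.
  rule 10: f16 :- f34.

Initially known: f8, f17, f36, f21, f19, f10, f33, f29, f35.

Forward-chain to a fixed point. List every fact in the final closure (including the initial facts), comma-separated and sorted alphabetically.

Round 1 — rule 4, rule 5, rule 7, rule 8, derive f9, f12, f16, f18.
Round 2 — rule 1, rule 3, derive f3, f11.
Round 3 — rule 6, derive f24.

f10, f11, f12, f16, f17, f18, f19, f21, f24, f29, f3, f33, f35, f36, f8, f9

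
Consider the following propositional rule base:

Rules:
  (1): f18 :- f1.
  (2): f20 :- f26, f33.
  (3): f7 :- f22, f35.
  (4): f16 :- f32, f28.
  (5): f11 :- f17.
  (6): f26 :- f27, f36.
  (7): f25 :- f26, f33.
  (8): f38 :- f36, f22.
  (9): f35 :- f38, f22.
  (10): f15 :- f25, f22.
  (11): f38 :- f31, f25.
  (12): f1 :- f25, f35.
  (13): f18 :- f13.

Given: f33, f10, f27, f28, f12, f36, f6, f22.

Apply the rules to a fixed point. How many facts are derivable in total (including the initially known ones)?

Round 1: (6) [f26 :- f27, f36.]; (8) [f38 :- f36, f22.]. Adds f26, f38.
Round 2: (2) [f20 :- f26, f33.]; (7) [f25 :- f26, f33.]; (9) [f35 :- f38, f22.]. Adds f20, f25, f35.
Round 3: (3) [f7 :- f22, f35.]; (10) [f15 :- f25, f22.]; (12) [f1 :- f25, f35.]. Adds f7, f15, f1.
Round 4: (1) [f18 :- f1.]. Adds f18.
Closure: {f1, f10, f12, f15, f18, f20, f22, f25, f26, f27, f28, f33, f35, f36, f38, f6, f7} — 17 facts.

17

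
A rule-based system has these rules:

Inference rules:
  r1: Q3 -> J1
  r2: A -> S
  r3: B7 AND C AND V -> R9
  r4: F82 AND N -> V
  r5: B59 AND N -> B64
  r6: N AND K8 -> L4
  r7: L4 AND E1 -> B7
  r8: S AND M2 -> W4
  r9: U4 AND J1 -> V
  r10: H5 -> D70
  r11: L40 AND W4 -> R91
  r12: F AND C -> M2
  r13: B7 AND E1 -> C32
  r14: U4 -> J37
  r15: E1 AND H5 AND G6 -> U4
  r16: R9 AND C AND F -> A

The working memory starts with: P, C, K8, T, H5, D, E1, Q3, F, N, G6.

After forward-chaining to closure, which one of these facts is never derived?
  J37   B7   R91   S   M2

Round 1: r1 [Q3 -> J1]; r6 [N AND K8 -> L4]; r10 [H5 -> D70]; r12 [F AND C -> M2]; r15 [E1 AND H5 AND G6 -> U4]. Adds J1, L4, D70, M2, U4.
Round 2: r7 [L4 AND E1 -> B7]; r9 [U4 AND J1 -> V]; r14 [U4 -> J37]. Adds B7, V, J37.
Round 3: r3 [B7 AND C AND V -> R9]; r13 [B7 AND E1 -> C32]. Adds R9, C32.
Round 4: r16 [R9 AND C AND F -> A]. Adds A.
Round 5: r2 [A -> S]. Adds S.
Round 6: r8 [S AND M2 -> W4]. Adds W4.
Derived: S (round 5), J37 (round 2), B7 (round 2), M2 (round 1). R91 never appears in any round.

R91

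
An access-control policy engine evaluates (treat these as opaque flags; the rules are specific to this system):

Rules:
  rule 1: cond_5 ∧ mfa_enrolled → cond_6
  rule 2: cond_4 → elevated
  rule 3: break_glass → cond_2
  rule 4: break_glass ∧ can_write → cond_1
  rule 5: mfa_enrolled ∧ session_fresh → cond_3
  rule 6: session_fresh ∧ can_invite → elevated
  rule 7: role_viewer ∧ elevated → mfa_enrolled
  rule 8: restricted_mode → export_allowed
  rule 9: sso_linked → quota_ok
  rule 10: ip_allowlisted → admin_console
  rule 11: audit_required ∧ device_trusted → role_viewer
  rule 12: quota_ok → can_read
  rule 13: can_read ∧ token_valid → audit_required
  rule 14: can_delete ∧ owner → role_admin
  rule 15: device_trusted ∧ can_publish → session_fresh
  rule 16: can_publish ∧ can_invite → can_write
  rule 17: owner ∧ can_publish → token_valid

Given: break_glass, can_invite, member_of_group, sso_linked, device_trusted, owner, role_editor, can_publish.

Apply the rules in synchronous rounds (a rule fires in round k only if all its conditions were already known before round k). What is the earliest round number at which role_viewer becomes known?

4

Round 1: rule 3 [break_glass → cond_2]; rule 9 [sso_linked → quota_ok]; rule 15 [device_trusted ∧ can_publish → session_fresh]; rule 16 [can_publish ∧ can_invite → can_write]; rule 17 [owner ∧ can_publish → token_valid]. Adds cond_2, quota_ok, session_fresh, can_write, token_valid.
Round 2: rule 4 [break_glass ∧ can_write → cond_1]; rule 6 [session_fresh ∧ can_invite → elevated]; rule 12 [quota_ok → can_read]. Adds cond_1, elevated, can_read.
Round 3: rule 13 [can_read ∧ token_valid → audit_required]. Adds audit_required.
Round 4: rule 11 [audit_required ∧ device_trusted → role_viewer]. Adds role_viewer.
role_viewer first appears in round 4.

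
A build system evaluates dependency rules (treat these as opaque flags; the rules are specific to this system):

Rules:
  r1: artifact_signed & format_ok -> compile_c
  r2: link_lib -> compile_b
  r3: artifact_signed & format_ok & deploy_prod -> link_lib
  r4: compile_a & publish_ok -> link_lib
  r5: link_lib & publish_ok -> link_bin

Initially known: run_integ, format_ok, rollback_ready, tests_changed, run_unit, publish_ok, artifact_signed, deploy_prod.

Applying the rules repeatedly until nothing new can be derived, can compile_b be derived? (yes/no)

[1] r1 [artifact_signed & format_ok -> compile_c]; r3 [artifact_signed & format_ok & deploy_prod -> link_lib]. ⇒ new: compile_c, link_lib.
[2] r2 [link_lib -> compile_b]; r5 [link_lib & publish_ok -> link_bin]. ⇒ new: compile_b, link_bin.
compile_b appears in round 2, so it is derivable.

yes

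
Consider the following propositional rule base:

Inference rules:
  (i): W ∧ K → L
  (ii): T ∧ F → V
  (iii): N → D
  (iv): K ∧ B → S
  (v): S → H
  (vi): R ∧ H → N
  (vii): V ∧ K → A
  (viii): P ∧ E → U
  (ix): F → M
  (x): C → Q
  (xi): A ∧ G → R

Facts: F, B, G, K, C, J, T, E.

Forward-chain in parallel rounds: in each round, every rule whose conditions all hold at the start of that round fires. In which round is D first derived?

5

Round 1: (ii) [T ∧ F → V]; (iv) [K ∧ B → S]; (ix) [F → M]; (x) [C → Q]. New: V, S, M, Q.
Round 2: (v) [S → H]; (vii) [V ∧ K → A]. New: H, A.
Round 3: (xi) [A ∧ G → R]. New: R.
Round 4: (vi) [R ∧ H → N]. New: N.
Round 5: (iii) [N → D]. New: D.
D first appears in round 5.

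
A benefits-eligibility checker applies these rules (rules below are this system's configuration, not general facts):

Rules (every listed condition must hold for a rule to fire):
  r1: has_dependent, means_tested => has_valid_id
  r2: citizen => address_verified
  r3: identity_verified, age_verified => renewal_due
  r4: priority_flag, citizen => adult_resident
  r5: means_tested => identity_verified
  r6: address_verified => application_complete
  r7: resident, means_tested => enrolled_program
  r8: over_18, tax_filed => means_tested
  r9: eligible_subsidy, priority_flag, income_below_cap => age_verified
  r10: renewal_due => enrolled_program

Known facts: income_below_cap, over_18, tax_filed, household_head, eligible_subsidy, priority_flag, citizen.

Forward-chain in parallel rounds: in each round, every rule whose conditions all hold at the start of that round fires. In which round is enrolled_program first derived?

Round 1 fires r2, r4, r8, r9, giving address_verified, adult_resident, means_tested, age_verified.
Round 2 fires r5, r6, giving identity_verified, application_complete.
Round 3 fires r3, giving renewal_due.
Round 4 fires r10, giving enrolled_program.
enrolled_program first appears in round 4.

4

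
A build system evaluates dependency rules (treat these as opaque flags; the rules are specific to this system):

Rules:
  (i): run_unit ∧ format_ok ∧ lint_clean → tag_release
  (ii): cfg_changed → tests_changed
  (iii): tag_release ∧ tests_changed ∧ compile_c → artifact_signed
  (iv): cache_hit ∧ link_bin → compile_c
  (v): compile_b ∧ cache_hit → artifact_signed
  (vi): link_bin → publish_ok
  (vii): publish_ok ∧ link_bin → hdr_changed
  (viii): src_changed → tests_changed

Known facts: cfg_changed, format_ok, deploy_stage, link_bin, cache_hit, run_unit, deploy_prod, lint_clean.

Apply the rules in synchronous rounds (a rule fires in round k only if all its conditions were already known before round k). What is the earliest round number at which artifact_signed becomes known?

Round 1 fires (i), (ii), (iv), (vi), giving tag_release, tests_changed, compile_c, publish_ok.
Round 2 fires (iii), (vii), giving artifact_signed, hdr_changed.
artifact_signed first appears in round 2.

2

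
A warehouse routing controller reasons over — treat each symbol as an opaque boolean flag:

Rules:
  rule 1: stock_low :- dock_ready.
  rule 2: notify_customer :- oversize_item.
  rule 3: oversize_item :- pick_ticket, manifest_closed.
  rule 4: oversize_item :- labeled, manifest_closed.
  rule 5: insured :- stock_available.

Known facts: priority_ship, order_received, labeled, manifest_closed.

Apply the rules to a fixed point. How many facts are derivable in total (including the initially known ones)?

6

Round 1: rule 4 [oversize_item :- labeled, manifest_closed.]. Adds oversize_item.
Round 2: rule 2 [notify_customer :- oversize_item.]. Adds notify_customer.
Closure: {labeled, manifest_closed, notify_customer, order_received, oversize_item, priority_ship} — 6 facts.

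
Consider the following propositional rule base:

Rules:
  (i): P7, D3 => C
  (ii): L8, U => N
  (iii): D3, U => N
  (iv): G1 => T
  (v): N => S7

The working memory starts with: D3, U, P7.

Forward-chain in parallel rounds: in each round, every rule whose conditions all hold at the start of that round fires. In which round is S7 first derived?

2

Round 1 — (i), (iii), derive C, N.
Round 2 — (v), derive S7.
S7 first appears in round 2.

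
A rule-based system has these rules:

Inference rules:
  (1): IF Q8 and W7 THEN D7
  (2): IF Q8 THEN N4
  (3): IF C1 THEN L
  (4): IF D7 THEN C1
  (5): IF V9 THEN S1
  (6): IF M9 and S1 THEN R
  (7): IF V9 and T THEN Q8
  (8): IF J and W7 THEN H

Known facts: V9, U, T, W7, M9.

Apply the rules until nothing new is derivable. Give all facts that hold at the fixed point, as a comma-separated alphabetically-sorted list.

C1, D7, L, M9, N4, Q8, R, S1, T, U, V9, W7

[1] (5) [IF V9 THEN S1]; (7) [IF V9 and T THEN Q8]. ⇒ new: S1, Q8.
[2] (1) [IF Q8 and W7 THEN D7]; (2) [IF Q8 THEN N4]; (6) [IF M9 and S1 THEN R]. ⇒ new: D7, N4, R.
[3] (4) [IF D7 THEN C1]. ⇒ new: C1.
[4] (3) [IF C1 THEN L]. ⇒ new: L.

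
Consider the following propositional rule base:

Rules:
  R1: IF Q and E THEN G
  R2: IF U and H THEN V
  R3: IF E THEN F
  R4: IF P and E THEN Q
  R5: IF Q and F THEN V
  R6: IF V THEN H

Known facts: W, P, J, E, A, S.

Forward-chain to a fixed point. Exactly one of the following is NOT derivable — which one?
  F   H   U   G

Round 1 fires R3, R4, giving F, Q.
Round 2 fires R1, R5, giving G, V.
Round 3 fires R6, giving H.
Derived: F (round 1), G (round 2), H (round 3). U never appears in any round.

U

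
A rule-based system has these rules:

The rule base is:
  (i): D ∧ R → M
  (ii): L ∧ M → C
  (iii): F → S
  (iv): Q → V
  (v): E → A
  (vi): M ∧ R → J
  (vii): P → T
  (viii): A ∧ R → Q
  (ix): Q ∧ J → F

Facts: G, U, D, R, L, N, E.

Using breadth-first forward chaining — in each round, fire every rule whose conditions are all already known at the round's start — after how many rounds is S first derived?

4

Round 1: (i) [D ∧ R → M]; (v) [E → A]. Adds M, A.
Round 2: (ii) [L ∧ M → C]; (vi) [M ∧ R → J]; (viii) [A ∧ R → Q]. Adds C, J, Q.
Round 3: (iv) [Q → V]; (ix) [Q ∧ J → F]. Adds V, F.
Round 4: (iii) [F → S]. Adds S.
S first appears in round 4.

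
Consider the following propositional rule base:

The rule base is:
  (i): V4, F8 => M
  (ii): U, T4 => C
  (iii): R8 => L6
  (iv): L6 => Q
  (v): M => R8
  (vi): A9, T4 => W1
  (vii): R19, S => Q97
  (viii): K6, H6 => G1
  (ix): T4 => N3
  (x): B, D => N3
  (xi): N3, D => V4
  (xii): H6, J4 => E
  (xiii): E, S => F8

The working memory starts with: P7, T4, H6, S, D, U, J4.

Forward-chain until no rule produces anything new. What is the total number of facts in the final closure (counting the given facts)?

Round 1: (ii) [U, T4 => C]; (ix) [T4 => N3]; (xii) [H6, J4 => E]. Adds C, N3, E.
Round 2: (xi) [N3, D => V4]; (xiii) [E, S => F8]. Adds V4, F8.
Round 3: (i) [V4, F8 => M]. Adds M.
Round 4: (v) [M => R8]. Adds R8.
Round 5: (iii) [R8 => L6]. Adds L6.
Round 6: (iv) [L6 => Q]. Adds Q.
Closure: {C, D, E, F8, H6, J4, L6, M, N3, P7, Q, R8, S, T4, U, V4} — 16 facts.

16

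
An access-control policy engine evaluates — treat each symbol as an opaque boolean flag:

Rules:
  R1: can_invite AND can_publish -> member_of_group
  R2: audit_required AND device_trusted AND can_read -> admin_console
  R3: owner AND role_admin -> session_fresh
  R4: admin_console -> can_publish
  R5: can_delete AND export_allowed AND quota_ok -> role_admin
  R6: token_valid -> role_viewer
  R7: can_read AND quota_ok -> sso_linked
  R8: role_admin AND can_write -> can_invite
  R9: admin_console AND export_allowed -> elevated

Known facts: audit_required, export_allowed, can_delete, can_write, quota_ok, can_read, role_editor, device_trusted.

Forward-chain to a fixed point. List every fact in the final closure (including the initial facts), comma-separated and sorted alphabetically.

[1] R2 [audit_required AND device_trusted AND can_read -> admin_console]; R5 [can_delete AND export_allowed AND quota_ok -> role_admin]; R7 [can_read AND quota_ok -> sso_linked]. ⇒ new: admin_console, role_admin, sso_linked.
[2] R4 [admin_console -> can_publish]; R8 [role_admin AND can_write -> can_invite]; R9 [admin_console AND export_allowed -> elevated]. ⇒ new: can_publish, can_invite, elevated.
[3] R1 [can_invite AND can_publish -> member_of_group]. ⇒ new: member_of_group.

admin_console, audit_required, can_delete, can_invite, can_publish, can_read, can_write, device_trusted, elevated, export_allowed, member_of_group, quota_ok, role_admin, role_editor, sso_linked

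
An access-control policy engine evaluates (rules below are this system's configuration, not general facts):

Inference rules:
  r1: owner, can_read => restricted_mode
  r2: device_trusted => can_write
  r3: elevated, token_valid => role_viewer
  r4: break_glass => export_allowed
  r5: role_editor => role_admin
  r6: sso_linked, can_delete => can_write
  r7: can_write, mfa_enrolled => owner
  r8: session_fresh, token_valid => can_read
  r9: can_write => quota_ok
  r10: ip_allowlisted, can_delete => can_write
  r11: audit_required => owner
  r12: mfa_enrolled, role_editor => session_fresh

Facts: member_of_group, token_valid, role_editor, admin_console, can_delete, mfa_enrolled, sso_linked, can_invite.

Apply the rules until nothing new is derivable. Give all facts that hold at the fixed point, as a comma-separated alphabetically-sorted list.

[1] r5 [role_editor => role_admin]; r6 [sso_linked, can_delete => can_write]; r12 [mfa_enrolled, role_editor => session_fresh]. ⇒ new: role_admin, can_write, session_fresh.
[2] r7 [can_write, mfa_enrolled => owner]; r8 [session_fresh, token_valid => can_read]; r9 [can_write => quota_ok]. ⇒ new: owner, can_read, quota_ok.
[3] r1 [owner, can_read => restricted_mode]. ⇒ new: restricted_mode.

admin_console, can_delete, can_invite, can_read, can_write, member_of_group, mfa_enrolled, owner, quota_ok, restricted_mode, role_admin, role_editor, session_fresh, sso_linked, token_valid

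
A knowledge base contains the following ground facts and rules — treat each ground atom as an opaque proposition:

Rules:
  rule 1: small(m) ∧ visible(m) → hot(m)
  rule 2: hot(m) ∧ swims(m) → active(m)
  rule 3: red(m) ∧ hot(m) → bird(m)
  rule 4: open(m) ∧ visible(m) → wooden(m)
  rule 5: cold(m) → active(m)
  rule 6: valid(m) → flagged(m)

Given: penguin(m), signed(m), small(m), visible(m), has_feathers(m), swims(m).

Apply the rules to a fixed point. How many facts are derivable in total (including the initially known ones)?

8

Round 1 fires rule 1, giving hot(m).
Round 2 fires rule 2, giving active(m).
Closure: {active(m), has_feathers(m), hot(m), penguin(m), signed(m), small(m), swims(m), visible(m)} — 8 facts.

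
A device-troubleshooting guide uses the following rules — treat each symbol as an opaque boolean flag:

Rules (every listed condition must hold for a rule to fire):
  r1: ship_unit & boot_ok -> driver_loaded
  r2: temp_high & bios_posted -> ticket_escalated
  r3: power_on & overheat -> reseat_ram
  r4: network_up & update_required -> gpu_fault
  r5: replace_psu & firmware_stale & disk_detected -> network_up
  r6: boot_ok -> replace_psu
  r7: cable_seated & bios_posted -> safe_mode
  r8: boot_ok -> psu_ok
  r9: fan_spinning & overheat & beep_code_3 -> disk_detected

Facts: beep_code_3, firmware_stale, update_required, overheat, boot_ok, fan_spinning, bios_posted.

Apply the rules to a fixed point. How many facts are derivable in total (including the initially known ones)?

[1] r6 [boot_ok -> replace_psu]; r8 [boot_ok -> psu_ok]; r9 [fan_spinning & overheat & beep_code_3 -> disk_detected]. ⇒ new: replace_psu, psu_ok, disk_detected.
[2] r5 [replace_psu & firmware_stale & disk_detected -> network_up]. ⇒ new: network_up.
[3] r4 [network_up & update_required -> gpu_fault]. ⇒ new: gpu_fault.
Closure: {beep_code_3, bios_posted, boot_ok, disk_detected, fan_spinning, firmware_stale, gpu_fault, network_up, overheat, psu_ok, replace_psu, update_required} — 12 facts.

12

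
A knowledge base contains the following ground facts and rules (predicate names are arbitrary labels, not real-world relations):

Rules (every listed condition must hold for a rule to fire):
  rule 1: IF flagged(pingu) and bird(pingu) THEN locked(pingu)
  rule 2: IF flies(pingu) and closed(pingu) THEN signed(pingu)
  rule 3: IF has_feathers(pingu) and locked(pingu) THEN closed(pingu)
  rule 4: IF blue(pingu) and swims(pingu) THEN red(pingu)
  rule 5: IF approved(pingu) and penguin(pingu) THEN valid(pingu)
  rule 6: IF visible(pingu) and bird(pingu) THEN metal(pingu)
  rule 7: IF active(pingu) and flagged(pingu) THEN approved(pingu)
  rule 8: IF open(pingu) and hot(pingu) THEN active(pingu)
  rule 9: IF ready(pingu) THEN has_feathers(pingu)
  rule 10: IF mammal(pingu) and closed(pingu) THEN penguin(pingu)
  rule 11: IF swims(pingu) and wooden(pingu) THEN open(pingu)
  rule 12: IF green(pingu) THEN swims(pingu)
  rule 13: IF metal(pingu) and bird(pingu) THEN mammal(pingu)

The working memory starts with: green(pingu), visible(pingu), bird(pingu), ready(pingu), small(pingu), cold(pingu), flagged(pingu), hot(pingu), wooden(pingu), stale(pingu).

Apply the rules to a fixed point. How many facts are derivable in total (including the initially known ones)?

21

[1] rule 1 [IF flagged(pingu) and bird(pingu) THEN locked(pingu)]; rule 6 [IF visible(pingu) and bird(pingu) THEN metal(pingu)]; rule 9 [IF ready(pingu) THEN has_feathers(pingu)]; rule 12 [IF green(pingu) THEN swims(pingu)]. ⇒ new: locked(pingu), metal(pingu), has_feathers(pingu), swims(pingu).
[2] rule 3 [IF has_feathers(pingu) and locked(pingu) THEN closed(pingu)]; rule 11 [IF swims(pingu) and wooden(pingu) THEN open(pingu)]; rule 13 [IF metal(pingu) and bird(pingu) THEN mammal(pingu)]. ⇒ new: closed(pingu), open(pingu), mammal(pingu).
[3] rule 8 [IF open(pingu) and hot(pingu) THEN active(pingu)]; rule 10 [IF mammal(pingu) and closed(pingu) THEN penguin(pingu)]. ⇒ new: active(pingu), penguin(pingu).
[4] rule 7 [IF active(pingu) and flagged(pingu) THEN approved(pingu)]. ⇒ new: approved(pingu).
[5] rule 5 [IF approved(pingu) and penguin(pingu) THEN valid(pingu)]. ⇒ new: valid(pingu).
Closure: {active(pingu), approved(pingu), bird(pingu), closed(pingu), cold(pingu), flagged(pingu), green(pingu), has_feathers(pingu), hot(pingu), locked(pingu), mammal(pingu), metal(pingu), open(pingu), penguin(pingu), ready(pingu), small(pingu), stale(pingu), swims(pingu), valid(pingu), visible(pingu), wooden(pingu)} — 21 facts.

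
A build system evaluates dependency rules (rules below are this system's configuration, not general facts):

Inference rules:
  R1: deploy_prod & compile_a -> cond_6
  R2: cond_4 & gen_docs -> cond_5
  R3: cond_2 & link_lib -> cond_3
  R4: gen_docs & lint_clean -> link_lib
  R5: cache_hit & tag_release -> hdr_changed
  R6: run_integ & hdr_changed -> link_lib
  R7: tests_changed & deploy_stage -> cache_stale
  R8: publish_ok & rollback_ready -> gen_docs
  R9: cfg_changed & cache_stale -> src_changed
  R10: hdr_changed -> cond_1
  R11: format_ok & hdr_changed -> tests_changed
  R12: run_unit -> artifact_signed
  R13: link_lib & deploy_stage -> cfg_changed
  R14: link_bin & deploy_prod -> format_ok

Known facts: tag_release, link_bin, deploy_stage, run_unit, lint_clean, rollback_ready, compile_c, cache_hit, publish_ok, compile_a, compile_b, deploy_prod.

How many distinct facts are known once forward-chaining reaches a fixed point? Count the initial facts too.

Round 1 — R1, R5, R8, R12, R14, derive cond_6, hdr_changed, gen_docs, artifact_signed, format_ok.
Round 2 — R4, R10, R11, derive link_lib, cond_1, tests_changed.
Round 3 — R7, R13, derive cache_stale, cfg_changed.
Round 4 — R9, derive src_changed.
Closure: {artifact_signed, cache_hit, cache_stale, cfg_changed, compile_a, compile_b, compile_c, cond_1, cond_6, deploy_prod, deploy_stage, format_ok, gen_docs, hdr_changed, link_bin, link_lib, lint_clean, publish_ok, rollback_ready, run_unit, src_changed, tag_release, tests_changed} — 23 facts.

23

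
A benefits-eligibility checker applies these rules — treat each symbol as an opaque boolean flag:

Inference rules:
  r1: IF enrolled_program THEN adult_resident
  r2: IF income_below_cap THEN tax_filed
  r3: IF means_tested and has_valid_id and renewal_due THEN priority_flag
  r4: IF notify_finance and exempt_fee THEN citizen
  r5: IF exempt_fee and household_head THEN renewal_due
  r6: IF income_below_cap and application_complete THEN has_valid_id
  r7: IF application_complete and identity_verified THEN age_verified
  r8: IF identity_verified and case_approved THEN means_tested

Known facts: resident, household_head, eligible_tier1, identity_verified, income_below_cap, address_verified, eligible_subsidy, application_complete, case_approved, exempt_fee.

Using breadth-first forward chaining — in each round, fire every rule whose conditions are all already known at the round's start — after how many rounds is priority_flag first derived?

Round 1 fires r2, r5, r6, r7, r8, giving tax_filed, renewal_due, has_valid_id, age_verified, means_tested.
Round 2 fires r3, giving priority_flag.
priority_flag first appears in round 2.

2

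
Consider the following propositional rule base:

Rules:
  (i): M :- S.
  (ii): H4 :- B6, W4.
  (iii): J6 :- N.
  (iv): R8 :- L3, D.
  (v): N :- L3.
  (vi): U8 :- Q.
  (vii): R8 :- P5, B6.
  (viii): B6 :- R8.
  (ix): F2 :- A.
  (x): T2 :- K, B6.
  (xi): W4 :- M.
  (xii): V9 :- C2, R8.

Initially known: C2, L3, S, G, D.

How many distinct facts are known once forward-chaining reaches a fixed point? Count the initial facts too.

Round 1: (i) [M :- S.]; (iv) [R8 :- L3, D.]; (v) [N :- L3.]. New: M, R8, N.
Round 2: (iii) [J6 :- N.]; (viii) [B6 :- R8.]; (xi) [W4 :- M.]; (xii) [V9 :- C2, R8.]. New: J6, B6, W4, V9.
Round 3: (ii) [H4 :- B6, W4.]. New: H4.
Closure: {B6, C2, D, G, H4, J6, L3, M, N, R8, S, V9, W4} — 13 facts.

13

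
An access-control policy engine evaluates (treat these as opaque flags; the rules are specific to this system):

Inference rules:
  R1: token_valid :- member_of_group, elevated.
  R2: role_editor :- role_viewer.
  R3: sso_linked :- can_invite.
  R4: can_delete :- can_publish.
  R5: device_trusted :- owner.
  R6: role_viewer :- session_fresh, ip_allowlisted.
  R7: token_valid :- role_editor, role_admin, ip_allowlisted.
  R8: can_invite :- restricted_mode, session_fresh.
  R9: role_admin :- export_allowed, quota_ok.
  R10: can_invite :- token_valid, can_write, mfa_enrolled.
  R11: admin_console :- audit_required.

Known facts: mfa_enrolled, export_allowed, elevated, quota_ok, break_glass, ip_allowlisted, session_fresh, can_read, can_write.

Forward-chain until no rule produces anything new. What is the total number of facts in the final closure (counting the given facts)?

Round 1 — R6, R9, derive role_viewer, role_admin.
Round 2 — R2, derive role_editor.
Round 3 — R7, derive token_valid.
Round 4 — R10, derive can_invite.
Round 5 — R3, derive sso_linked.
Closure: {break_glass, can_invite, can_read, can_write, elevated, export_allowed, ip_allowlisted, mfa_enrolled, quota_ok, role_admin, role_editor, role_viewer, session_fresh, sso_linked, token_valid} — 15 facts.

15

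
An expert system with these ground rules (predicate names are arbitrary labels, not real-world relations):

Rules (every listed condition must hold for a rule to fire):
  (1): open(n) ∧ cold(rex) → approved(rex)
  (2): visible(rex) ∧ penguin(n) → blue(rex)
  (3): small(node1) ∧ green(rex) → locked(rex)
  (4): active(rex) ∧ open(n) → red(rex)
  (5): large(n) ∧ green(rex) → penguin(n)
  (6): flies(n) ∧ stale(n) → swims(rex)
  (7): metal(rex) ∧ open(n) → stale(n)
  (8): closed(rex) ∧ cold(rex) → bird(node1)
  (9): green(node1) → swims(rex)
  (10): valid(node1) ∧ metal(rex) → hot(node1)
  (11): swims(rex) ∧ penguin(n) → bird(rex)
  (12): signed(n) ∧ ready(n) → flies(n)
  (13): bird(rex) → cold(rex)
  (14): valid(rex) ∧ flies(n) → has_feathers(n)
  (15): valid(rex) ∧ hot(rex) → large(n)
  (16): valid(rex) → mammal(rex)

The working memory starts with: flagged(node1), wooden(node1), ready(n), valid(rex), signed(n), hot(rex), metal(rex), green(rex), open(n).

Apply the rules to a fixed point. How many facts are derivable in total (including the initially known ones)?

Round 1: (7) [metal(rex) ∧ open(n) → stale(n)]; (12) [signed(n) ∧ ready(n) → flies(n)]; (15) [valid(rex) ∧ hot(rex) → large(n)]; (16) [valid(rex) → mammal(rex)]. New: stale(n), flies(n), large(n), mammal(rex).
Round 2: (5) [large(n) ∧ green(rex) → penguin(n)]; (6) [flies(n) ∧ stale(n) → swims(rex)]; (14) [valid(rex) ∧ flies(n) → has_feathers(n)]. New: penguin(n), swims(rex), has_feathers(n).
Round 3: (11) [swims(rex) ∧ penguin(n) → bird(rex)]. New: bird(rex).
Round 4: (13) [bird(rex) → cold(rex)]. New: cold(rex).
Round 5: (1) [open(n) ∧ cold(rex) → approved(rex)]. New: approved(rex).
Closure: {approved(rex), bird(rex), cold(rex), flagged(node1), flies(n), green(rex), has_feathers(n), hot(rex), large(n), mammal(rex), metal(rex), open(n), penguin(n), ready(n), signed(n), stale(n), swims(rex), valid(rex), wooden(node1)} — 19 facts.

19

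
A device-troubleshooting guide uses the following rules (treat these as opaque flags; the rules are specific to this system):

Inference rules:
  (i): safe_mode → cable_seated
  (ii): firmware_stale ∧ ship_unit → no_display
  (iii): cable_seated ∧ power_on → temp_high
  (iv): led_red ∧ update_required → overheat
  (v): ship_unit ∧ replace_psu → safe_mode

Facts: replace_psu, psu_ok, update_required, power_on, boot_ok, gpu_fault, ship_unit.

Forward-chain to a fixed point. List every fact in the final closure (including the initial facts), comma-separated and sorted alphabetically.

boot_ok, cable_seated, gpu_fault, power_on, psu_ok, replace_psu, safe_mode, ship_unit, temp_high, update_required

Round 1 fires (v), giving safe_mode.
Round 2 fires (i), giving cable_seated.
Round 3 fires (iii), giving temp_high.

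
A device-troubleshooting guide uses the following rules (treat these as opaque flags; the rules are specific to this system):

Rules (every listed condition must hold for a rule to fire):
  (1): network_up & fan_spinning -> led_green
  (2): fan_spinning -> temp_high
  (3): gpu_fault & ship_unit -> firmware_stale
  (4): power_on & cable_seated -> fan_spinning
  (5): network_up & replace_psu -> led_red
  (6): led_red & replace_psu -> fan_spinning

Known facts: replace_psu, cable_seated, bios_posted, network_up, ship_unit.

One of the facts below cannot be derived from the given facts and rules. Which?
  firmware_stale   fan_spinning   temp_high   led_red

Round 1: (5) [network_up & replace_psu -> led_red]. New: led_red.
Round 2: (6) [led_red & replace_psu -> fan_spinning]. New: fan_spinning.
Round 3: (1) [network_up & fan_spinning -> led_green]; (2) [fan_spinning -> temp_high]. New: led_green, temp_high.
Derived: fan_spinning (round 2), temp_high (round 3), led_red (round 1). firmware_stale never appears in any round.

firmware_stale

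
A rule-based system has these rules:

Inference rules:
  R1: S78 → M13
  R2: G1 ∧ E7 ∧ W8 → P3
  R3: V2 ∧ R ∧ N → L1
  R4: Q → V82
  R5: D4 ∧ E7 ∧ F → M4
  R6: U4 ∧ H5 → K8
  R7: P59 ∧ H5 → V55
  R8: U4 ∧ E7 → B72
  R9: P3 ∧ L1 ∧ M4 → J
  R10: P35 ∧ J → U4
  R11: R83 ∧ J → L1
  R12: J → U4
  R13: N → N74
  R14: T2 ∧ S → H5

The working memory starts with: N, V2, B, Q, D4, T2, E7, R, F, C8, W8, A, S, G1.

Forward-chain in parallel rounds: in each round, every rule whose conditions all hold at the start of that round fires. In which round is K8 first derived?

Round 1: R2 [G1 ∧ E7 ∧ W8 → P3]; R3 [V2 ∧ R ∧ N → L1]; R4 [Q → V82]; R5 [D4 ∧ E7 ∧ F → M4]; R13 [N → N74]; R14 [T2 ∧ S → H5]. Adds P3, L1, V82, M4, N74, H5.
Round 2: R9 [P3 ∧ L1 ∧ M4 → J]. Adds J.
Round 3: R12 [J → U4]. Adds U4.
Round 4: R6 [U4 ∧ H5 → K8]; R8 [U4 ∧ E7 → B72]. Adds K8, B72.
K8 first appears in round 4.

4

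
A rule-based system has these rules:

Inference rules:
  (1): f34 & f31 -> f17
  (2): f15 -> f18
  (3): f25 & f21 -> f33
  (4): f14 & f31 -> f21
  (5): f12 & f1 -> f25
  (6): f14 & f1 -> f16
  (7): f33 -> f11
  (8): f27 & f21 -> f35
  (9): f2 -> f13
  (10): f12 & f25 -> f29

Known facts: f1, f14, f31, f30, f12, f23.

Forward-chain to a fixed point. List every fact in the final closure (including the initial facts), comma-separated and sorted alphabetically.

f1, f11, f12, f14, f16, f21, f23, f25, f29, f30, f31, f33

Round 1 fires (4), (5), (6), giving f21, f25, f16.
Round 2 fires (3), (10), giving f33, f29.
Round 3 fires (7), giving f11.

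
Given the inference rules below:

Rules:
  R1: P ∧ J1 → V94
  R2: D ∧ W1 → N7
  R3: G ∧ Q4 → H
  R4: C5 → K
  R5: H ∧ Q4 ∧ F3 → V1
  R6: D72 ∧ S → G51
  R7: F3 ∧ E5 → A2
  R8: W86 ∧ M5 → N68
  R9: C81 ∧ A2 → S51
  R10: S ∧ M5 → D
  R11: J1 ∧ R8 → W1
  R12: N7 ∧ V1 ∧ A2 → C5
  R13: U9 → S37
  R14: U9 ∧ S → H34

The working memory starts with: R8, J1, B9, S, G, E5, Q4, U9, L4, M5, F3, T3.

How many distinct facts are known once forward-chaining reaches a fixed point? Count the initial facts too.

Round 1 fires R3, R7, R10, R11, R13, R14, giving H, A2, D, W1, S37, H34.
Round 2 fires R2, R5, giving N7, V1.
Round 3 fires R12, giving C5.
Round 4 fires R4, giving K.
Closure: {A2, B9, C5, D, E5, F3, G, H, H34, J1, K, L4, M5, N7, Q4, R8, S, S37, T3, U9, V1, W1} — 22 facts.

22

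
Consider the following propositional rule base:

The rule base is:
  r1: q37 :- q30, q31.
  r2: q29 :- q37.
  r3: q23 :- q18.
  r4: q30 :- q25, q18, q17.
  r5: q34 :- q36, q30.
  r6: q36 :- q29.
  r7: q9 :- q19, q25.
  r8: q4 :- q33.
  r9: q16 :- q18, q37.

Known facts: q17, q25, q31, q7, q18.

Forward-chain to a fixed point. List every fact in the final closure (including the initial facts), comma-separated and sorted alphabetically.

q16, q17, q18, q23, q25, q29, q30, q31, q34, q36, q37, q7

[1] r3 [q23 :- q18.]; r4 [q30 :- q25, q18, q17.]. ⇒ new: q23, q30.
[2] r1 [q37 :- q30, q31.]. ⇒ new: q37.
[3] r2 [q29 :- q37.]; r9 [q16 :- q18, q37.]. ⇒ new: q29, q16.
[4] r6 [q36 :- q29.]. ⇒ new: q36.
[5] r5 [q34 :- q36, q30.]. ⇒ new: q34.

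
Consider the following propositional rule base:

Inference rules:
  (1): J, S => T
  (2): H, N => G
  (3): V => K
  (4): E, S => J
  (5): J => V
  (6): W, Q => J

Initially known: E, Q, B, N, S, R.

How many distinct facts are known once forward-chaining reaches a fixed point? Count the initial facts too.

10

Round 1 — (4), derive J.
Round 2 — (1), (5), derive T, V.
Round 3 — (3), derive K.
Closure: {B, E, J, K, N, Q, R, S, T, V} — 10 facts.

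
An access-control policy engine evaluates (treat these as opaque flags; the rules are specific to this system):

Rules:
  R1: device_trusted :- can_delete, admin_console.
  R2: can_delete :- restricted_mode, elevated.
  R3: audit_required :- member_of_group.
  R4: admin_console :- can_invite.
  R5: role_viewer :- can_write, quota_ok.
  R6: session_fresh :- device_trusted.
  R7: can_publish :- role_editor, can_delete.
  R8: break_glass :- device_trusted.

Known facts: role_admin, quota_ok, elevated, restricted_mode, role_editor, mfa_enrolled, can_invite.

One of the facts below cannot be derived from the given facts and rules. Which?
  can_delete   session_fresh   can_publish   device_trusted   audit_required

[1] R2 [can_delete :- restricted_mode, elevated.]; R4 [admin_console :- can_invite.]. ⇒ new: can_delete, admin_console.
[2] R1 [device_trusted :- can_delete, admin_console.]; R7 [can_publish :- role_editor, can_delete.]. ⇒ new: device_trusted, can_publish.
[3] R6 [session_fresh :- device_trusted.]; R8 [break_glass :- device_trusted.]. ⇒ new: session_fresh, break_glass.
Derived: session_fresh (round 3), can_publish (round 2), device_trusted (round 2), can_delete (round 1). audit_required never appears in any round.

audit_required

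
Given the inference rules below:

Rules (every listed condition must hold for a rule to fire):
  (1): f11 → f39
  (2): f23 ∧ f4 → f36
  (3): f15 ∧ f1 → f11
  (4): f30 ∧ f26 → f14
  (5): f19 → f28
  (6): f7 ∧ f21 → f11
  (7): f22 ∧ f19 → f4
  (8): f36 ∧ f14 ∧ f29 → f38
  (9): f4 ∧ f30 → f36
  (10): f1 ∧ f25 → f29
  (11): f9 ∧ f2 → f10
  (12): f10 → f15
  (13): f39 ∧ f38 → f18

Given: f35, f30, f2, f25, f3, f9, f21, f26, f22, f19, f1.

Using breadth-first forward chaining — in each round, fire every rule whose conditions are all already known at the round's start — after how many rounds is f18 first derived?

Round 1 fires (4), (5), (7), (10), (11), giving f14, f28, f4, f29, f10.
Round 2 fires (9), (12), giving f36, f15.
Round 3 fires (3), (8), giving f11, f38.
Round 4 fires (1), giving f39.
Round 5 fires (13), giving f18.
f18 first appears in round 5.

5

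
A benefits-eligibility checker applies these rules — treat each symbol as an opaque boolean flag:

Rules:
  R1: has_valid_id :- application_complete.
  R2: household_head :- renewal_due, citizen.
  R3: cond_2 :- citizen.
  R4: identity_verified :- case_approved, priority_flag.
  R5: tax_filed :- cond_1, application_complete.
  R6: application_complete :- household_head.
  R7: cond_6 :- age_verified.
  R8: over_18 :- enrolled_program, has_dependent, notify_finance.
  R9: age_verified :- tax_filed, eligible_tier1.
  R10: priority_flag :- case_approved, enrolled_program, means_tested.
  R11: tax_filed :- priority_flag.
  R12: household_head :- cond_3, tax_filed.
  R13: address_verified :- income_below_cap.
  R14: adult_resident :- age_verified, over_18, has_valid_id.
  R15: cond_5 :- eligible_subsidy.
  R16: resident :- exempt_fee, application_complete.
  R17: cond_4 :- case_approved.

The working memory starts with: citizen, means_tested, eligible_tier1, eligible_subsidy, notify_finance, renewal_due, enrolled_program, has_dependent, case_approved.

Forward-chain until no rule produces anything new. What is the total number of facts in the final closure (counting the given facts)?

Round 1 fires R2, R3, R8, R10, R15, R17, giving household_head, cond_2, over_18, priority_flag, cond_5, cond_4.
Round 2 fires R4, R6, R11, giving identity_verified, application_complete, tax_filed.
Round 3 fires R1, R9, giving has_valid_id, age_verified.
Round 4 fires R7, R14, giving cond_6, adult_resident.
Closure: {adult_resident, age_verified, application_complete, case_approved, citizen, cond_2, cond_4, cond_5, cond_6, eligible_subsidy, eligible_tier1, enrolled_program, has_dependent, has_valid_id, household_head, identity_verified, means_tested, notify_finance, over_18, priority_flag, renewal_due, tax_filed} — 22 facts.

22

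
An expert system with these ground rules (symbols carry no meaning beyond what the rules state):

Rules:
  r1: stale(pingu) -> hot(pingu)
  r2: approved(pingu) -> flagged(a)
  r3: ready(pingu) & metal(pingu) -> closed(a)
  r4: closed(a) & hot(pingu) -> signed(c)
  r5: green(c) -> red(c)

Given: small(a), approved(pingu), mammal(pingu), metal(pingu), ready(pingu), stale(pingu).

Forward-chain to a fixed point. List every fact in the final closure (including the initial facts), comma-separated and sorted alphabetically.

Round 1 — r1, r2, r3, derive hot(pingu), flagged(a), closed(a).
Round 2 — r4, derive signed(c).

approved(pingu), closed(a), flagged(a), hot(pingu), mammal(pingu), metal(pingu), ready(pingu), signed(c), small(a), stale(pingu)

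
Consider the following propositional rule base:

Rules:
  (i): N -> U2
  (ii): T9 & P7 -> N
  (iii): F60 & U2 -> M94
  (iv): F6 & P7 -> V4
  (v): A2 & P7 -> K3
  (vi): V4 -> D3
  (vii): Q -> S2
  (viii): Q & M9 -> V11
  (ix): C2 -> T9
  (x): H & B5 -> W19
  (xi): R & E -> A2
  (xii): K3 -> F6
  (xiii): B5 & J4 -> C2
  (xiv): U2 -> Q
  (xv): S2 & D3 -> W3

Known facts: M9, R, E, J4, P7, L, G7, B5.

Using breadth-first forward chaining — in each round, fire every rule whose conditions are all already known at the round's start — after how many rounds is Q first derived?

5

Round 1 — (xi), (xiii), derive A2, C2.
Round 2 — (v), (ix), derive K3, T9.
Round 3 — (ii), (xii), derive N, F6.
Round 4 — (i), (iv), derive U2, V4.
Round 5 — (vi), (xiv), derive D3, Q.
Q first appears in round 5.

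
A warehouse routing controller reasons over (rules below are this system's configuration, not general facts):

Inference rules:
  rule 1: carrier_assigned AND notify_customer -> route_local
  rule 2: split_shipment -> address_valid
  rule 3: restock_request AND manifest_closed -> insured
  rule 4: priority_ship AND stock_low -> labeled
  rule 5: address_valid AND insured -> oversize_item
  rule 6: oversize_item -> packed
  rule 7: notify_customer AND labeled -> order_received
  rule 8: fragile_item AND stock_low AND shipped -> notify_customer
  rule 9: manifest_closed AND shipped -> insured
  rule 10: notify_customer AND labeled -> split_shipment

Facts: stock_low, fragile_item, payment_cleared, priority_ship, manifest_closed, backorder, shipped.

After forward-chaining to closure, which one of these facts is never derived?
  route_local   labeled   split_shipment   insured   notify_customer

route_local

Round 1 — rule 4, rule 8, rule 9, derive labeled, notify_customer, insured.
Round 2 — rule 7, rule 10, derive order_received, split_shipment.
Round 3 — rule 2, derive address_valid.
Round 4 — rule 5, derive oversize_item.
Round 5 — rule 6, derive packed.
Derived: labeled (round 1), split_shipment (round 2), notify_customer (round 1), insured (round 1). route_local never appears in any round.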